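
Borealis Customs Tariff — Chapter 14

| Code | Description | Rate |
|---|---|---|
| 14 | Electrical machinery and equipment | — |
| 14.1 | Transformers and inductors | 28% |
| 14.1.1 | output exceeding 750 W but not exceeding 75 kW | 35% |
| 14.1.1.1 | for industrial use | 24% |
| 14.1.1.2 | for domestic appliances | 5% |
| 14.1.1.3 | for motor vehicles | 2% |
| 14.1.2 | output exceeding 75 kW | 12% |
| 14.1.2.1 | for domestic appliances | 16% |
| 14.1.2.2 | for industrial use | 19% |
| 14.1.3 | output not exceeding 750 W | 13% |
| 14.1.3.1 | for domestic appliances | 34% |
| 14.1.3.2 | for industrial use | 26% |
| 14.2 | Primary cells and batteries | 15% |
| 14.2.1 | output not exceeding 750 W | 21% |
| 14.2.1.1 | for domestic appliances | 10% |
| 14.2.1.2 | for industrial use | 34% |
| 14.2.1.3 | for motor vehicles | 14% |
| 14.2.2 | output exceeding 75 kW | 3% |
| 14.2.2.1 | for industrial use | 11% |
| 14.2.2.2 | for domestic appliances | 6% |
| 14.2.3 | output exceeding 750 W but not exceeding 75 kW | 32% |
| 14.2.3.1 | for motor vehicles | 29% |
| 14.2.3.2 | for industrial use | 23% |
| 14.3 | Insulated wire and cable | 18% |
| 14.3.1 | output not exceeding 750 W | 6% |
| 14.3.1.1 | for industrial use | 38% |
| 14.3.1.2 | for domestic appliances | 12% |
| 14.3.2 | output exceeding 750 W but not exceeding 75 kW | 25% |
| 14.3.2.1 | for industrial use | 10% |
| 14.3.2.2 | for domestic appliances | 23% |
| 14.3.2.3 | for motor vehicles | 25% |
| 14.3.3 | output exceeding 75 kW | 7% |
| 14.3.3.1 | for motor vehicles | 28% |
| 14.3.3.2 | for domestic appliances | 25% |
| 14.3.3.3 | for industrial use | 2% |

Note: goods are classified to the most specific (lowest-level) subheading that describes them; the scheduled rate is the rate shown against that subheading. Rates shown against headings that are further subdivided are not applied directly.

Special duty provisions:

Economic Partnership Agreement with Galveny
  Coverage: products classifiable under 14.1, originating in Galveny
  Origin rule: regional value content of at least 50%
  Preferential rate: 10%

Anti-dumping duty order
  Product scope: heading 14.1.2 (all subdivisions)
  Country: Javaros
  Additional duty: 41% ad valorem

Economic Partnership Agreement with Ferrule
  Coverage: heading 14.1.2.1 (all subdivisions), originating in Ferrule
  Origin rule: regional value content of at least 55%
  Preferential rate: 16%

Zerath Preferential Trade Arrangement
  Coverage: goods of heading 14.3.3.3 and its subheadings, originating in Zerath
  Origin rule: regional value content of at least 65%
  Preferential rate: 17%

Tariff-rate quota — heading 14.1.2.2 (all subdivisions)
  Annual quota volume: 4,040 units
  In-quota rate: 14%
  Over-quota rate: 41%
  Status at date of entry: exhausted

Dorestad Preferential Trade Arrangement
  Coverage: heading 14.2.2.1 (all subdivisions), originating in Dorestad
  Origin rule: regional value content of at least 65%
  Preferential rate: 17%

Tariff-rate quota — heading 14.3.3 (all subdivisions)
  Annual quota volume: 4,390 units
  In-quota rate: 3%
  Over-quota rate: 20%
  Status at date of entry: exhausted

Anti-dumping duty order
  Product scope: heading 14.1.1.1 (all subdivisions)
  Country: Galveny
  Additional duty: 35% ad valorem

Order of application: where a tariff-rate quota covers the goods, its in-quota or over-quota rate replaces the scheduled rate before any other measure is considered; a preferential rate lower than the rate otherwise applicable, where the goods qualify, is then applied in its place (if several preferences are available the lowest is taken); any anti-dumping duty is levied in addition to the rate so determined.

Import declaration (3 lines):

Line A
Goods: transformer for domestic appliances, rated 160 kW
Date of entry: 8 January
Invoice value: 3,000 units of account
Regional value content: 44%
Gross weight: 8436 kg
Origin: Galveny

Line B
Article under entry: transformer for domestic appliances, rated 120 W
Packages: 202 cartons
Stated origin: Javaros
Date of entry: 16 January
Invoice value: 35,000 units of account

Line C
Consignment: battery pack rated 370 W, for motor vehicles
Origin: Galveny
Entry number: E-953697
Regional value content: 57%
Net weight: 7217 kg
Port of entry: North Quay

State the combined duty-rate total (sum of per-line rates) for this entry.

64%

Line A: transformer → 14.1; rated 160 kW → 14.1.2; for domestic appliances → 14.1.2.1. Scheduled 16%. Galveny agreement on 14.1: RVC < 50%. → 16%.
Line B: transformer → 14.1; rated 120 W → 14.1.3; for domestic appliances → 14.1.3.1. Scheduled 34%. No special measure applies. → 34%.
Line C: battery pack → 14.2; rated 370 W → 14.2.1; for motor vehicles → 14.2.1.3. Scheduled 14%. Galveny agreement on 14.1: 14.2.1.3 not covered. → 14%.
Sum: 16% + 34% + 14% = 64%.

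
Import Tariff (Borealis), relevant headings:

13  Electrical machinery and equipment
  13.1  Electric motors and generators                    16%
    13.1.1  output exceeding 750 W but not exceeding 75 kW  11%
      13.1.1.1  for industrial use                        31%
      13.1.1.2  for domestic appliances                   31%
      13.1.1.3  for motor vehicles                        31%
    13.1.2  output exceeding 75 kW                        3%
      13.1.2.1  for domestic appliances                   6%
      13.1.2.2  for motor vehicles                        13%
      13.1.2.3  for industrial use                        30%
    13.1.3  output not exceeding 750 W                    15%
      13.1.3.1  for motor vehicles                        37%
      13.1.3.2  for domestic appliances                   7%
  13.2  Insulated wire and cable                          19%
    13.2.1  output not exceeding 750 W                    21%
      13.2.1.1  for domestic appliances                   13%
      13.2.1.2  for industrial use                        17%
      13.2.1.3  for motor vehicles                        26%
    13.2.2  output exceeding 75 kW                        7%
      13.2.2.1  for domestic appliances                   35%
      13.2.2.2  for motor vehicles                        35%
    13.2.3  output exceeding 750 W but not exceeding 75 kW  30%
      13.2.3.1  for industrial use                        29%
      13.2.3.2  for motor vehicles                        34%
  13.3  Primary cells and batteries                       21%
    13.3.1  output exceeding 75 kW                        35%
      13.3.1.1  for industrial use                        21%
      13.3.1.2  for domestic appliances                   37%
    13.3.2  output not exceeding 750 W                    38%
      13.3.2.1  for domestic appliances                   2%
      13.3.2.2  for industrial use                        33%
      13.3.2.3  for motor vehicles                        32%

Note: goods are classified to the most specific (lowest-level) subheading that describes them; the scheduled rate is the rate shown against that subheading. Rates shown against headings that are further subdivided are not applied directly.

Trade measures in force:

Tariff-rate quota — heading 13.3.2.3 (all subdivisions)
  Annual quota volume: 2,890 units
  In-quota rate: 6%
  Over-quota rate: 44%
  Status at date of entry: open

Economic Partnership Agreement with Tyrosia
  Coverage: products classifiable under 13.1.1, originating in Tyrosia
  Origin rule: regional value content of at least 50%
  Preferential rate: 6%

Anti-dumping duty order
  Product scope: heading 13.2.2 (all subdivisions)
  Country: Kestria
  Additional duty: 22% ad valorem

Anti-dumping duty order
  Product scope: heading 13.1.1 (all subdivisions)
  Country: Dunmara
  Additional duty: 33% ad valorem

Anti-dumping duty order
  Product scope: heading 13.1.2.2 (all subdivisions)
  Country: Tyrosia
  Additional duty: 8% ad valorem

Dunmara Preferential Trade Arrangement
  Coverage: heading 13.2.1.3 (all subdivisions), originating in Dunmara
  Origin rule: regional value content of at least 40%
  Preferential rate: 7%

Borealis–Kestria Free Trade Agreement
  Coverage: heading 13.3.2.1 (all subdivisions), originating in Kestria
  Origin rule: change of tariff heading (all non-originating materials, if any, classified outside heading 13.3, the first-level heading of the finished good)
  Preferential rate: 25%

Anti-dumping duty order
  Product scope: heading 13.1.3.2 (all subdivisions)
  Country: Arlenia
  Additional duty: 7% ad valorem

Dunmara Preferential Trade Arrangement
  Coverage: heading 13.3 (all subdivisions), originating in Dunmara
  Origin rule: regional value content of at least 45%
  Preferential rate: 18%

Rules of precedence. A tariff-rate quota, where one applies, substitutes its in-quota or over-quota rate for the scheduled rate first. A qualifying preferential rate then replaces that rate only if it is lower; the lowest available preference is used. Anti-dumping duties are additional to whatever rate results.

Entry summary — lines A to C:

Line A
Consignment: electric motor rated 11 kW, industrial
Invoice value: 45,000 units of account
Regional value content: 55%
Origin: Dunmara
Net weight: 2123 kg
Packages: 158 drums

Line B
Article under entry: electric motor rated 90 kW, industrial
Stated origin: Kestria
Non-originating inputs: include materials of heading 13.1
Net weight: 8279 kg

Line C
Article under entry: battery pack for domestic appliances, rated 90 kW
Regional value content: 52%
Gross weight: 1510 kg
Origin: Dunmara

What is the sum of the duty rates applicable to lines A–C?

Line A: electric motor → 13.1; rated 11 kW → 13.1.1; industrial → 13.1.1.1. Scheduled 31%. Dunmara agreement on 13.2.1.3: 13.1.1.1 not covered; Dunmara agreement on 13.3: 13.1.1.1 not covered; anti-dumping (Dunmara, 13.1.1): +33%; total 31% + 33% = 64%. → 64%.
Line B: electric motor → 13.1; rated 90 kW → 13.1.2; industrial → 13.1.2.3. Scheduled 30%. Kestria agreement on 13.3.2.1: 13.1.2.3 not covered. → 30%.
Line C: battery pack → 13.3; rated 90 kW → 13.3.1; for domestic appliances → 13.3.1.2. Scheduled 37%. Dunmara agreement on 13.2.1.3: 13.3.1.2 not covered; Dunmara agreement on 13.3: RVC ≥ 45% → 18% available; preferential 18%. → 18%.
Sum: 64% + 30% + 18% = 112%.

112%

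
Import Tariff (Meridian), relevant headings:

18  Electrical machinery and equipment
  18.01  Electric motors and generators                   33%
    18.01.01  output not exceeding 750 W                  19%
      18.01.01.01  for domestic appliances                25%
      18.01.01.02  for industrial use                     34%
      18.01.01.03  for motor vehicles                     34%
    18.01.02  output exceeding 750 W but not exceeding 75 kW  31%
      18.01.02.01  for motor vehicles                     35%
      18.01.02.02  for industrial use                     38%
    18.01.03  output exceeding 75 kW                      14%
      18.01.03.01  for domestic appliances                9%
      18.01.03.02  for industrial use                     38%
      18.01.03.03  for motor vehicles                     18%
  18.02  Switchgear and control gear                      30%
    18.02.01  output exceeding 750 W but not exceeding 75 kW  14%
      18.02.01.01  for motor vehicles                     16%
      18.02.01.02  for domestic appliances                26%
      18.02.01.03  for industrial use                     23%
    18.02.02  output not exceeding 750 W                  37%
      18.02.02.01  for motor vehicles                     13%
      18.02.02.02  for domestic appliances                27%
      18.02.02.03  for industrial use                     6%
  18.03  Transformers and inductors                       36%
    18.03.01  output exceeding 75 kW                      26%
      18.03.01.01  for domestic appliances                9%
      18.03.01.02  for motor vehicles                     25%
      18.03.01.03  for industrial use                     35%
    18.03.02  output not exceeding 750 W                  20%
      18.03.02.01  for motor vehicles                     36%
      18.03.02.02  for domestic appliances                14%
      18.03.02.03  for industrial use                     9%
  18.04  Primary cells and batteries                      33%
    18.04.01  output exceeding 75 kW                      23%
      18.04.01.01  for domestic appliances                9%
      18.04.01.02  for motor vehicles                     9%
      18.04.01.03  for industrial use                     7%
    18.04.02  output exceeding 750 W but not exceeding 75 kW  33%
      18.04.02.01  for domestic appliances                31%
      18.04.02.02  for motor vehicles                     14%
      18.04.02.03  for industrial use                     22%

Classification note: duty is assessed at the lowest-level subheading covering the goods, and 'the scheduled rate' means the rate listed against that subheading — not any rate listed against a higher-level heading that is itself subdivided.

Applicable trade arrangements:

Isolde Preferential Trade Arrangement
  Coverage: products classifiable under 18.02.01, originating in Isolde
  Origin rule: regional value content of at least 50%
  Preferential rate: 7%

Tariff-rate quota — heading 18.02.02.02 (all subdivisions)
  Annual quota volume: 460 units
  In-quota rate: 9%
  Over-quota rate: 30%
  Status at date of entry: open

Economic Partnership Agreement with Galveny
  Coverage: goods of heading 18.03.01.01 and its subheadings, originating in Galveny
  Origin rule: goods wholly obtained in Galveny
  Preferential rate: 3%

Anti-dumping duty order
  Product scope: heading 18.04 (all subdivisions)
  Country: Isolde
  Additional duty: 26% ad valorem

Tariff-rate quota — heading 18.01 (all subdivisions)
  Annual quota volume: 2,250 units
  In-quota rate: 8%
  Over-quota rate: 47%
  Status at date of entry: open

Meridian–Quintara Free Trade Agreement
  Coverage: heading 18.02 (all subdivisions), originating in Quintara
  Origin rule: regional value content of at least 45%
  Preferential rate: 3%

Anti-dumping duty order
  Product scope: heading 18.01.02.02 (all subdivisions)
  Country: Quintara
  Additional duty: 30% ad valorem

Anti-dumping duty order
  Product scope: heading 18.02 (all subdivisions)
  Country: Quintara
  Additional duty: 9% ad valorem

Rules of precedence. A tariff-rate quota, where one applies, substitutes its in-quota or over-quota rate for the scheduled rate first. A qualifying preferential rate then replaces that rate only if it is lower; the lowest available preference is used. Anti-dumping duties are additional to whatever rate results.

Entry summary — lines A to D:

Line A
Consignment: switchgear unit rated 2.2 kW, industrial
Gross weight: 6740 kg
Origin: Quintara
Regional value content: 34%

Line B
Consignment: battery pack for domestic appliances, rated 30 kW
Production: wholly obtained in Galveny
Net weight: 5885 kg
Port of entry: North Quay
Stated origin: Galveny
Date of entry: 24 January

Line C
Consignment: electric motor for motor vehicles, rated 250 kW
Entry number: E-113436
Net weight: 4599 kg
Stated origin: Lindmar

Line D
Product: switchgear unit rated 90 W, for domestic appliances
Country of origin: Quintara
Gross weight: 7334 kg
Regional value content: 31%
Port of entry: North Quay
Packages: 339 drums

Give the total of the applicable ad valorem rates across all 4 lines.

Line A: switchgear unit → 18.02; rated 2.2 kW → 18.02.01; industrial → 18.02.01.03. Scheduled 23%. Quintara agreement on 18.02: RVC < 45%; anti-dumping (Quintara, 18.02): +9%; total 23% + 9% = 32%. → 32%.
Line B: battery pack → 18.04; rated 30 kW → 18.04.02; for domestic appliances → 18.04.02.01. Scheduled 31%. Galveny agreement on 18.03.01.01: 18.04.02.01 not covered. → 31%.
Line C: electric motor → 18.01; rated 250 kW → 18.01.03; for motor vehicles → 18.01.03.03. Scheduled 18%. quota on 18.01 open → in-quota 8%. → 8%.
Line D: switchgear unit → 18.02; rated 90 W → 18.02.02; for domestic appliances → 18.02.02.02. Scheduled 27%. quota on 18.02.02.02 open → in-quota 9%; Quintara agreement on 18.02: RVC < 45%; anti-dumping (Quintara, 18.02): +9%; total 9% + 9% = 18%. → 18%.
Sum: 32% + 31% + 8% + 18% = 89%.

89%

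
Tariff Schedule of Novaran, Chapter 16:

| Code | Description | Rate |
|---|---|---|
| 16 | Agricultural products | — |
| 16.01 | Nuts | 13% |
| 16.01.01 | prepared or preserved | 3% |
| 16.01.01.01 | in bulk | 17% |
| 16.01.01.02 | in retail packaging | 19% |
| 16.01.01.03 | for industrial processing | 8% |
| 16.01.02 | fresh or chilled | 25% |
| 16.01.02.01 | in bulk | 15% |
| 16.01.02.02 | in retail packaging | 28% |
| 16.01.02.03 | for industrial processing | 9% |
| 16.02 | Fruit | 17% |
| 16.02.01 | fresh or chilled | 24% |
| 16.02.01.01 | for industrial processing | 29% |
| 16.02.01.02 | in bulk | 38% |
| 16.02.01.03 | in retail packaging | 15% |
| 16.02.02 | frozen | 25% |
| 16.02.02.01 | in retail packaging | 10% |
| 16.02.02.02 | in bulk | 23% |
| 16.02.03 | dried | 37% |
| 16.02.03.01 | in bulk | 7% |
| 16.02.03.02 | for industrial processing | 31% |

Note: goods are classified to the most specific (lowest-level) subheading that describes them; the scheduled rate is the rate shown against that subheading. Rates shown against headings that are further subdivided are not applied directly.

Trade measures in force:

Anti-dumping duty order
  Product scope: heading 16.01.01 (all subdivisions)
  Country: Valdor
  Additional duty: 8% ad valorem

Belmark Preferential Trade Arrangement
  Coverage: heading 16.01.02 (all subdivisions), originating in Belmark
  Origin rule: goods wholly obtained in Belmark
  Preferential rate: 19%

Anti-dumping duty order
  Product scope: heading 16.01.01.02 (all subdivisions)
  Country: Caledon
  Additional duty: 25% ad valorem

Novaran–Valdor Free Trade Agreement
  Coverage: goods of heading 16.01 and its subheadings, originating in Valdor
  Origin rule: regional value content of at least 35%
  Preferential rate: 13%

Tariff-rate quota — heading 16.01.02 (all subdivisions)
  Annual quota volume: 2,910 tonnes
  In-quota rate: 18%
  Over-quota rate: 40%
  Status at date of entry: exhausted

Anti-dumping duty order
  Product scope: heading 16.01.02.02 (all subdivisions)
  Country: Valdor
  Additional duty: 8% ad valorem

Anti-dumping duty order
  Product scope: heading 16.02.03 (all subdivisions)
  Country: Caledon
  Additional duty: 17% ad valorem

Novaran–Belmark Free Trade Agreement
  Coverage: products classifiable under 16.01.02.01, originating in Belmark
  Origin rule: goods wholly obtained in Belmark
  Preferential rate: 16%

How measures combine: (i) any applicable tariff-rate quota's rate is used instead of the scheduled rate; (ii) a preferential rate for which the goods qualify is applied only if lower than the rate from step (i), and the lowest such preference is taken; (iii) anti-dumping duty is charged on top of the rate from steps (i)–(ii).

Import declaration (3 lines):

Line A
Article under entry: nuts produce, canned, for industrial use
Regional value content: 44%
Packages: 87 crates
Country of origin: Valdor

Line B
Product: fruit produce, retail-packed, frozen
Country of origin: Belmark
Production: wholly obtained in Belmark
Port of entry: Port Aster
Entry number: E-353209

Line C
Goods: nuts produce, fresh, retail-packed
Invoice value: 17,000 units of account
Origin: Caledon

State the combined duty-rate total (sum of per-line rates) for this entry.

66%

Line A: nuts → 16.01; canned → 16.01.01; for industrial use → 16.01.01.03. Scheduled 8%. Valdor agreement on 16.01: RVC ≥ 35% → 13% available; preference 13% not lower than 8% → no reduction; anti-dumping (Valdor, 16.01.01): +8%; total 8% + 8% = 16%. → 16%.
Line B: fruit → 16.02; frozen → 16.02.02; retail-packed → 16.02.02.01. Scheduled 10%. Belmark agreement on 16.01.02: 16.02.02.01 not covered; Belmark agreement on 16.01.02.01: 16.02.02.01 not covered. → 10%.
Line C: nuts → 16.01; fresh → 16.01.02; retail-packed → 16.01.02.02. Scheduled 28%. quota on 16.01.02 exhausted → over-quota 40%. → 40%.
Sum: 16% + 10% + 40% = 66%.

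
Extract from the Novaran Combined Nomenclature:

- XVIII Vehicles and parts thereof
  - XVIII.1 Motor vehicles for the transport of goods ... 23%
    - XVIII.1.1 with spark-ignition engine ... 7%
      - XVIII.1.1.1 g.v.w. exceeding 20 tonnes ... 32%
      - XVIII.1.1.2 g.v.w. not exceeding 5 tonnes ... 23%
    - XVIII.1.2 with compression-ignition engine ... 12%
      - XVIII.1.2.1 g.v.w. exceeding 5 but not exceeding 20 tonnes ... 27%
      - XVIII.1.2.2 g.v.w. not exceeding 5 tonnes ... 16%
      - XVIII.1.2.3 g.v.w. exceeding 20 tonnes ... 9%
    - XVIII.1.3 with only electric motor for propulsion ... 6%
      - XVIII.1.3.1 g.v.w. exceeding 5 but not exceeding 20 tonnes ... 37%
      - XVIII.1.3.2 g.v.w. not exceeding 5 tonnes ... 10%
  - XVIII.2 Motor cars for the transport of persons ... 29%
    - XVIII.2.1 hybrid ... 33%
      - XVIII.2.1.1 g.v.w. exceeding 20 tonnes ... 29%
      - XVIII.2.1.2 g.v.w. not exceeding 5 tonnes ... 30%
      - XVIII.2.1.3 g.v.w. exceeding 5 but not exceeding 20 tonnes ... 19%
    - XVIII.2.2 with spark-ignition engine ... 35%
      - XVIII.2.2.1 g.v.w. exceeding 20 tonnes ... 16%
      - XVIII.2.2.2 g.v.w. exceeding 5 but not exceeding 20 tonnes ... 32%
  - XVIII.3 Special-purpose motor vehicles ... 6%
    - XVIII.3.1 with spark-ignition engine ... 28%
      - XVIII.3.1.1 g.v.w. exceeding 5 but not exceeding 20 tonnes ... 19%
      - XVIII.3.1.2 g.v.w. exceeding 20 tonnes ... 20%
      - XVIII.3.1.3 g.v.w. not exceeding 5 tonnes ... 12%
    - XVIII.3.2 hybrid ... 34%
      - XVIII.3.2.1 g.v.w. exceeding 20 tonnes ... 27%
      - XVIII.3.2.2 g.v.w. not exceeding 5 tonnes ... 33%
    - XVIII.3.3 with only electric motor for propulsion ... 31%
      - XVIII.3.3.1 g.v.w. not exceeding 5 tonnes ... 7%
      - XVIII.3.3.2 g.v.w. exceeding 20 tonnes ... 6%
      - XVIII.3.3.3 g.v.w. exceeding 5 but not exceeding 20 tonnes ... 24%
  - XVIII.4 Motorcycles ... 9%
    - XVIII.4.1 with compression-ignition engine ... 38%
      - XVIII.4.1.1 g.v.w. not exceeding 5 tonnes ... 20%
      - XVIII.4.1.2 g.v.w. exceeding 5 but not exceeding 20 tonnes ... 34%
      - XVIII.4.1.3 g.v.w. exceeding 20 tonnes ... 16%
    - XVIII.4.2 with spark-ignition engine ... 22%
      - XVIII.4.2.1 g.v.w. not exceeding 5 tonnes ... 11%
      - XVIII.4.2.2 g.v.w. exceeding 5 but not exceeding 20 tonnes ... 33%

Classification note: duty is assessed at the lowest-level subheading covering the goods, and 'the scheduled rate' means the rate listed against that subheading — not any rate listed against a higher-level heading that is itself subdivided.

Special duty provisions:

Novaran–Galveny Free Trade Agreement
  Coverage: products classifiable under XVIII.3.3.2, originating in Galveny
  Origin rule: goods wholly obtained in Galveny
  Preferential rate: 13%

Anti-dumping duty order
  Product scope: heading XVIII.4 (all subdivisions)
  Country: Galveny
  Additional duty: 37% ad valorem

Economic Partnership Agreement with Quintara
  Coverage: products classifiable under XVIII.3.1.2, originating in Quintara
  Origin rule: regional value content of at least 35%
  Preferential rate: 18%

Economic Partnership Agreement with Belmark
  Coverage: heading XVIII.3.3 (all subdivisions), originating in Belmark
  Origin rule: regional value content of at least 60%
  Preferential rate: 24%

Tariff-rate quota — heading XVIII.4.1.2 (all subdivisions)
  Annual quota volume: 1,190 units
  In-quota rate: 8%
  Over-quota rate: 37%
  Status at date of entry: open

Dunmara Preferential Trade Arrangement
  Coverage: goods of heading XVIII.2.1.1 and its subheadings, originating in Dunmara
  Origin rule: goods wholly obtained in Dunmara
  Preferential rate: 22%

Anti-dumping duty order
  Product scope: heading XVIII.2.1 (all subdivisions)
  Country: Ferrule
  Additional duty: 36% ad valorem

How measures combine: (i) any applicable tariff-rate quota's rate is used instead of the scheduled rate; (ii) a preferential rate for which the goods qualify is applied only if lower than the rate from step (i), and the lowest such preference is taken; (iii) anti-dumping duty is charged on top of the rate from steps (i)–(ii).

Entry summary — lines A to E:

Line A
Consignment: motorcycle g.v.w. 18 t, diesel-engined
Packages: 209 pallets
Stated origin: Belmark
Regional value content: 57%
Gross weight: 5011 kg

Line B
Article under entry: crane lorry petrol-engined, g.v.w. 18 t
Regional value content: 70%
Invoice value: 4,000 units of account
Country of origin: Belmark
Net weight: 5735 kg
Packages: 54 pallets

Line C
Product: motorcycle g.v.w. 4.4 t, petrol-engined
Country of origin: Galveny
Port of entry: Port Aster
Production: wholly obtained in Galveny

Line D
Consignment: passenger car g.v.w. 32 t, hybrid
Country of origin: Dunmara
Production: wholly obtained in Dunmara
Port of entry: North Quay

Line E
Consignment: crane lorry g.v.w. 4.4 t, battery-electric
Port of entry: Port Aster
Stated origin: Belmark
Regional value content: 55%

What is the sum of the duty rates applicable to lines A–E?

104%

Line A: motorcycle → XVIII.4; diesel-engined → XVIII.4.1; g.v.w. 18 t → XVIII.4.1.2. Scheduled 34%. quota on XVIII.4.1.2 open → in-quota 8%; Belmark agreement on XVIII.3.3: XVIII.4.1.2 not covered. → 8%.
Line B: crane lorry → XVIII.3; petrol-engined → XVIII.3.1; g.v.w. 18 t → XVIII.3.1.1. Scheduled 19%. Belmark agreement on XVIII.3.3: XVIII.3.1.1 not covered. → 19%.
Line C: motorcycle → XVIII.4; petrol-engined → XVIII.4.2; g.v.w. 4.4 t → XVIII.4.2.1. Scheduled 11%. Galveny agreement on XVIII.3.3.2: XVIII.4.2.1 not covered; anti-dumping (Galveny, XVIII.4): +37%; total 11% + 37% = 48%. → 48%.
Line D: passenger car → XVIII.2; hybrid → XVIII.2.1; g.v.w. 32 t → XVIII.2.1.1. Scheduled 29%. Dunmara agreement on XVIII.2.1.1: wholly obtained → 22% available; preferential 22%. → 22%.
Line E: crane lorry → XVIII.3; battery-electric → XVIII.3.3; g.v.w. 4.4 t → XVIII.3.3.1. Scheduled 7%. Belmark agreement on XVIII.3.3: RVC < 60%. → 7%.
Sum: 8% + 19% + 48% + 22% + 7% = 104%.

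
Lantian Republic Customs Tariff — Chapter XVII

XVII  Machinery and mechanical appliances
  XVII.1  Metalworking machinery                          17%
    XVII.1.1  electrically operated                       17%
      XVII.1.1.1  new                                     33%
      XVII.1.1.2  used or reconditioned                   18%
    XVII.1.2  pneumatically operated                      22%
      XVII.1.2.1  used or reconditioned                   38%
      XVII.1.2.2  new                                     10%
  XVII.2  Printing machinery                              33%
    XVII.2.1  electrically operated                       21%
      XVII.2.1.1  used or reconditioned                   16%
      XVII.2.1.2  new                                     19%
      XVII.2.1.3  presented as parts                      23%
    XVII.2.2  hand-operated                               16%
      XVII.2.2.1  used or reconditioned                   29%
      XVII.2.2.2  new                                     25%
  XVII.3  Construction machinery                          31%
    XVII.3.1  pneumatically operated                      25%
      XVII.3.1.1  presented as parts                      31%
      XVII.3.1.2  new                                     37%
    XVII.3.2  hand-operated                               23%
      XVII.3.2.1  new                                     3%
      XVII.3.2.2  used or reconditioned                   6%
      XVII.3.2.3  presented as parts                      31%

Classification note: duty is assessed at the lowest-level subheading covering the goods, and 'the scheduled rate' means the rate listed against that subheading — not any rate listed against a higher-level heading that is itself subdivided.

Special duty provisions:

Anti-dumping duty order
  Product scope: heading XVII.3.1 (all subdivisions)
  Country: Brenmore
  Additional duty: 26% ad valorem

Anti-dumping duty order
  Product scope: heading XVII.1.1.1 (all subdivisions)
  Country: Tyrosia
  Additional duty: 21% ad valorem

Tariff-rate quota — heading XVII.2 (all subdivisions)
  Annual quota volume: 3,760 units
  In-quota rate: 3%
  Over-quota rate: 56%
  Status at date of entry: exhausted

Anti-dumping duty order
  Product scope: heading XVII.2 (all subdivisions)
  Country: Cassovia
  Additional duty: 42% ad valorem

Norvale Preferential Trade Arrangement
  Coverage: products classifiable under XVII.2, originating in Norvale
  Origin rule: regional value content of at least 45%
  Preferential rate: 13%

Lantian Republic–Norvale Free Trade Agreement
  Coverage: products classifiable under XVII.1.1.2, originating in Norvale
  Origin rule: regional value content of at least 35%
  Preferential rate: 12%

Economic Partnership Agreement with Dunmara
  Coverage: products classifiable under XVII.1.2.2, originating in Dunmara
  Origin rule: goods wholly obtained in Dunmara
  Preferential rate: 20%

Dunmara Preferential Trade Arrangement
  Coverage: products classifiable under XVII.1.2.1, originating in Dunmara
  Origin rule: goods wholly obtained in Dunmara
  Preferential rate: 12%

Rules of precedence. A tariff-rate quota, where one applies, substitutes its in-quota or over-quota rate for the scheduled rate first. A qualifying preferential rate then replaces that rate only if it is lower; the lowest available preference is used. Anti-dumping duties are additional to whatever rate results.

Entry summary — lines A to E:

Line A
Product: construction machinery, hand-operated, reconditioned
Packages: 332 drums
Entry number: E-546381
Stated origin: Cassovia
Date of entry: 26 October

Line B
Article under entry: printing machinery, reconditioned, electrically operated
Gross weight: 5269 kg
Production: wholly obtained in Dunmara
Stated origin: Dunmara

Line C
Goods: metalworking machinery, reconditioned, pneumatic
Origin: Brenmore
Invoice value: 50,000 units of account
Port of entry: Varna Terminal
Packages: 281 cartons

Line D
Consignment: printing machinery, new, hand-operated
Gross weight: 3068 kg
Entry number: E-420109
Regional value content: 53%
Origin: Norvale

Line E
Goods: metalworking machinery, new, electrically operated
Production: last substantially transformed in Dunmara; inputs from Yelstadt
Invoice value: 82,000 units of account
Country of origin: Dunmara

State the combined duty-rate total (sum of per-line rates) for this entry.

Line A: construction → XVII.3; hand-operated → XVII.3.2; reconditioned → XVII.3.2.2. Scheduled 6%. No special measure applies. → 6%.
Line B: printing → XVII.2; electrically operated → XVII.2.1; reconditioned → XVII.2.1.1. Scheduled 16%. quota on XVII.2 exhausted → over-quota 56%; Dunmara agreement on XVII.1.2.2: XVII.2.1.1 not covered; Dunmara agreement on XVII.1.2.1: XVII.2.1.1 not covered. → 56%.
Line C: metalworking → XVII.1; pneumatic → XVII.1.2; reconditioned → XVII.1.2.1. Scheduled 38%. No special measure applies. → 38%.
Line D: printing → XVII.2; hand-operated → XVII.2.2; new → XVII.2.2.2. Scheduled 25%. quota on XVII.2 exhausted → over-quota 56%; Norvale agreement on XVII.2: RVC ≥ 45% → 13% available; Norvale agreement on XVII.1.1.2: XVII.2.2.2 not covered; preferential 13%. → 13%.
Line E: metalworking → XVII.1; electrically operated → XVII.1.1; new → XVII.1.1.1. Scheduled 33%. Dunmara agreement on XVII.1.2.2: XVII.1.1.1 not covered; Dunmara agreement on XVII.1.2.1: XVII.1.1.1 not covered. → 33%.
Sum: 6% + 56% + 38% + 13% + 33% = 146%.

146%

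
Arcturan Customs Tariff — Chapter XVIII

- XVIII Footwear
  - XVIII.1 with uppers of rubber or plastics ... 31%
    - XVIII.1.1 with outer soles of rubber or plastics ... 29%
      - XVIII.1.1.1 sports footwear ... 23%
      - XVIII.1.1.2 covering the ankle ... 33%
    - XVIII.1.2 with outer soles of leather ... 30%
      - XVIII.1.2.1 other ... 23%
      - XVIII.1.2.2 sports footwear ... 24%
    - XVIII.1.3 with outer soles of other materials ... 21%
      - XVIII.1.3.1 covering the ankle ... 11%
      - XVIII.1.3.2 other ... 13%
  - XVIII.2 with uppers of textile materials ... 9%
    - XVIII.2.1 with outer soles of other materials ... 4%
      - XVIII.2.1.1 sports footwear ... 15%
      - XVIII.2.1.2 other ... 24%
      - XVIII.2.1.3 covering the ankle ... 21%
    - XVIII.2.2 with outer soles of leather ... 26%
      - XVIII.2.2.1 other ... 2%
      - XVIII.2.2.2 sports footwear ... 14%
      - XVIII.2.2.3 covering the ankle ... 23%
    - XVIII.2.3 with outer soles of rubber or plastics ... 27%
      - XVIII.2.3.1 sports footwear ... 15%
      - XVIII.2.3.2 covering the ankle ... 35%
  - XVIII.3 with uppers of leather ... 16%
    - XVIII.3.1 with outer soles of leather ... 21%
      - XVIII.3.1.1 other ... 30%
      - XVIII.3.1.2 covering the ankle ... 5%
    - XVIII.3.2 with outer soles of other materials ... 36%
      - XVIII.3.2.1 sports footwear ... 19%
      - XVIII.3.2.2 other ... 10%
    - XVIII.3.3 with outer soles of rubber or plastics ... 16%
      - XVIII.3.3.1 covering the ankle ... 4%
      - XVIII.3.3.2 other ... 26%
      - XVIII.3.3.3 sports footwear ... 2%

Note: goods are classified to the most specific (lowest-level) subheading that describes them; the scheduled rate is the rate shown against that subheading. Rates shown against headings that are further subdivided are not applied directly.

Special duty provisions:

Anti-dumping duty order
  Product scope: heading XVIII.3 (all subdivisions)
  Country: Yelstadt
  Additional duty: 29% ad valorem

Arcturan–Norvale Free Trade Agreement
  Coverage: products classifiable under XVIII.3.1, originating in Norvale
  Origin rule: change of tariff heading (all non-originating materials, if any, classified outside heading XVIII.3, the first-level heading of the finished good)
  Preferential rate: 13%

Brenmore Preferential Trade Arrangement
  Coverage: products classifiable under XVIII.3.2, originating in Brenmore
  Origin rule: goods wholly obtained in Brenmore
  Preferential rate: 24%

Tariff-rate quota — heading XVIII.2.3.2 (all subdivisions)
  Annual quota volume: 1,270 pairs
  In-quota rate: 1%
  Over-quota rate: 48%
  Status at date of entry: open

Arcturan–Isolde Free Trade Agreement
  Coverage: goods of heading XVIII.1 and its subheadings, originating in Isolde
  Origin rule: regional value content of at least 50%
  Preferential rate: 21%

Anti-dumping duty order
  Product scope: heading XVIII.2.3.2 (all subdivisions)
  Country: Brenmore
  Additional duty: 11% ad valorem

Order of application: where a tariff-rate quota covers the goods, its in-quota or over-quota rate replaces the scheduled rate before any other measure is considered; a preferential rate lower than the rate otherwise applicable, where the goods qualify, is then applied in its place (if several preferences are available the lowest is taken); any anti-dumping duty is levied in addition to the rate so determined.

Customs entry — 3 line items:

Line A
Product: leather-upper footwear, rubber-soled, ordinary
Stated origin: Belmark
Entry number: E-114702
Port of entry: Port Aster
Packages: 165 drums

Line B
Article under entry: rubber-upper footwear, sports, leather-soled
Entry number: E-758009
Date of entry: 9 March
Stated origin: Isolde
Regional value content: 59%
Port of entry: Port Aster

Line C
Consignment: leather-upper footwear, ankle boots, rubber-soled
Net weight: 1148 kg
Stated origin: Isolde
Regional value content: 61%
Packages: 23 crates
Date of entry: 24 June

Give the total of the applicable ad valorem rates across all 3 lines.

51%

Line A: leather-upper → XVIII.3; rubber-soled → XVIII.3.3; ordinary → XVIII.3.3.2. Scheduled 26%. No special measure applies. → 26%.
Line B: rubber-upper → XVIII.1; leather-soled → XVIII.1.2; sports → XVIII.1.2.2. Scheduled 24%. Isolde agreement on XVIII.1: RVC ≥ 50% → 21% available; preferential 21%. → 21%.
Line C: leather-upper → XVIII.3; rubber-soled → XVIII.3.3; ankle boots → XVIII.3.3.1. Scheduled 4%. Isolde agreement on XVIII.1: XVIII.3.3.1 not covered. → 4%.
Sum: 26% + 21% + 4% = 51%.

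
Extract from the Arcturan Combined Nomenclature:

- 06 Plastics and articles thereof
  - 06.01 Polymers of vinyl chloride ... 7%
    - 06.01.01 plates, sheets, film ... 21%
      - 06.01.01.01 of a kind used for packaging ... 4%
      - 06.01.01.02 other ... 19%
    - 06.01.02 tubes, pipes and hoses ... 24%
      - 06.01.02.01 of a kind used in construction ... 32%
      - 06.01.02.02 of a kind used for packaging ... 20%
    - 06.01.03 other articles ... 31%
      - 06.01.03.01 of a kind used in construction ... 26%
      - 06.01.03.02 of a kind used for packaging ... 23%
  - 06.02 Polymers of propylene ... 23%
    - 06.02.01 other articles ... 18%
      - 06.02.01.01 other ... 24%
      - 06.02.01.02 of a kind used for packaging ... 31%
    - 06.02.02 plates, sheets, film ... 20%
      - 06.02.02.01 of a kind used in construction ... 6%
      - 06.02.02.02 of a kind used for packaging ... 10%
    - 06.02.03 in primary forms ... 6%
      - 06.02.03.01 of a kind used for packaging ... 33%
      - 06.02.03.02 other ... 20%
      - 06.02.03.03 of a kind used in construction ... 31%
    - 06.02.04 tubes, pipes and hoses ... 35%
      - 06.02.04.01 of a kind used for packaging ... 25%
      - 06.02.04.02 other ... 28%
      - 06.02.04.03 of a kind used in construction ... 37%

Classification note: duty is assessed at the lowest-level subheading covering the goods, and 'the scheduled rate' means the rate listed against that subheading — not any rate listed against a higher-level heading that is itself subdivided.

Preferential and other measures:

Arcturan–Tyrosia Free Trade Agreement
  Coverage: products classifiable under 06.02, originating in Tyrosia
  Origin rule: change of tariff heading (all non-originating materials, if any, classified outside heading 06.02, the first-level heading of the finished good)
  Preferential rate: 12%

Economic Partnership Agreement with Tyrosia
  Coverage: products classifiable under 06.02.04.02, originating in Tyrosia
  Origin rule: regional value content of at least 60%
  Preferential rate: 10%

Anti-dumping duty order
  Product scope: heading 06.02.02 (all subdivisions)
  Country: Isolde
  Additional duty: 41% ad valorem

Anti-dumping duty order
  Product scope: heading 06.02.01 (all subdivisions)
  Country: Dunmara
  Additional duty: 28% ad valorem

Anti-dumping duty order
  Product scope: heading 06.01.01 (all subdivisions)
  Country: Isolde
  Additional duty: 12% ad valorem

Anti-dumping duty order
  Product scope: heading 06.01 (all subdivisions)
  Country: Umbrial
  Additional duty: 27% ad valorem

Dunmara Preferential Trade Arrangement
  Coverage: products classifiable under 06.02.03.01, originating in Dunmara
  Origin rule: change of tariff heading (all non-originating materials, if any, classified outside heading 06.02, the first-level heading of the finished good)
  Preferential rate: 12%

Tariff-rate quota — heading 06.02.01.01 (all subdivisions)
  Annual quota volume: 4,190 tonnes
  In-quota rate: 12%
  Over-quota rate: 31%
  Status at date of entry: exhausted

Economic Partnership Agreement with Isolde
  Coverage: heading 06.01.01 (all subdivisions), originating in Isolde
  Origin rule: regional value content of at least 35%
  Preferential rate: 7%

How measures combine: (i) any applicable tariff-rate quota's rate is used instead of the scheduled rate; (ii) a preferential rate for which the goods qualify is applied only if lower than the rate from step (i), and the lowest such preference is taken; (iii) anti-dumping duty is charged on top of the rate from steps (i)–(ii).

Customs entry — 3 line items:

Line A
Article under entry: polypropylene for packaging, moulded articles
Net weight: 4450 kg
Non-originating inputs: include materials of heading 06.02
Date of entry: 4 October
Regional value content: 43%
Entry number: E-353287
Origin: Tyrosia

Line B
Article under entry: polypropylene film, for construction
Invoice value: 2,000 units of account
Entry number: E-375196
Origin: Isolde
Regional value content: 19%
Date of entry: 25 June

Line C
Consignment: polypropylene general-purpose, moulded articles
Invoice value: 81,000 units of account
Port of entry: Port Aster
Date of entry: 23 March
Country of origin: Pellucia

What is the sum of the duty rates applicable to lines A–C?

Line A: polypropylene → 06.02; moulded articles → 06.02.01; for packaging → 06.02.01.02. Scheduled 31%. Tyrosia agreement on 06.02: CTH not met; Tyrosia agreement on 06.02.04.02: 06.02.01.02 not covered. → 31%.
Line B: polypropylene → 06.02; film → 06.02.02; for construction → 06.02.02.01. Scheduled 6%. Isolde agreement on 06.01.01: 06.02.02.01 not covered; anti-dumping (Isolde, 06.02.02): +41%; total 6% + 41% = 47%. → 47%.
Line C: polypropylene → 06.02; moulded articles → 06.02.01; general-purpose → 06.02.01.01. Scheduled 24%. quota on 06.02.01.01 exhausted → over-quota 31%. → 31%.
Sum: 31% + 47% + 31% = 109%.

109%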